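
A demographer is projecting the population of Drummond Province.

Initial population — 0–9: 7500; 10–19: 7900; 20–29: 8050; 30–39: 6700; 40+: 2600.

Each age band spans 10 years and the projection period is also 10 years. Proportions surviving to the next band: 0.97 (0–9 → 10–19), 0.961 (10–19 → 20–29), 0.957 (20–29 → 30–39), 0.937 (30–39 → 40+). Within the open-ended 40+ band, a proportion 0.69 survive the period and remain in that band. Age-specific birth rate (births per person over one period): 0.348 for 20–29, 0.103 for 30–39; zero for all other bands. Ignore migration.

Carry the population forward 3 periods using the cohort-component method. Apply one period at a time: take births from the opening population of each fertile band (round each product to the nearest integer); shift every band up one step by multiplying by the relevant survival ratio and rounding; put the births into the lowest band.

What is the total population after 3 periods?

32090

Numbering the groups 1..5 from youngest to oldest:
After projecting period 1:
Births: 8050 * 0.348 = 2801, 6700 * 0.103 = 690 → 3491
Group 2: 7500 * 0.97 = 7275
Group 3: 7900 * 0.961 = 7592
Group 4: 8050 * 0.957 = 7704
Group 5: 6700 * 0.937 + 2600 * 0.69 = 6278 + 1794 = 8072
Population now: 0–9=3491, 10–19=7275, 20–29=7592, 30–39=7704, 40+=8072
After projecting period 2:
Births: 7592 * 0.348 = 2642, 7704 * 0.103 = 794 → 3436
Group 2: 3491 * 0.97 = 3386
Group 3: 7275 * 0.961 = 6991
Group 4: 7592 * 0.957 = 7266
Group 5: 7704 * 0.937 + 8072 * 0.69 = 7219 + 5570 = 12789
Population now: 0–9=3436, 10–19=3386, 20–29=6991, 30–39=7266, 40+=12789
After projecting period 3:
Births: 6991 * 0.348 = 2433, 7266 * 0.103 = 748 → 3181
Group 2: 3436 * 0.97 = 3333
Group 3: 3386 * 0.961 = 3254
Group 4: 6991 * 0.957 = 6690
Group 5: 7266 * 0.937 + 12789 * 0.69 = 6808 + 8824 = 15632
Population now: 0–9=3181, 10–19=3333, 20–29=3254, 30–39=6690, 40+=15632
Total after period 3: 3181 + 3333 + 3254 + 6690 + 15632 = 32090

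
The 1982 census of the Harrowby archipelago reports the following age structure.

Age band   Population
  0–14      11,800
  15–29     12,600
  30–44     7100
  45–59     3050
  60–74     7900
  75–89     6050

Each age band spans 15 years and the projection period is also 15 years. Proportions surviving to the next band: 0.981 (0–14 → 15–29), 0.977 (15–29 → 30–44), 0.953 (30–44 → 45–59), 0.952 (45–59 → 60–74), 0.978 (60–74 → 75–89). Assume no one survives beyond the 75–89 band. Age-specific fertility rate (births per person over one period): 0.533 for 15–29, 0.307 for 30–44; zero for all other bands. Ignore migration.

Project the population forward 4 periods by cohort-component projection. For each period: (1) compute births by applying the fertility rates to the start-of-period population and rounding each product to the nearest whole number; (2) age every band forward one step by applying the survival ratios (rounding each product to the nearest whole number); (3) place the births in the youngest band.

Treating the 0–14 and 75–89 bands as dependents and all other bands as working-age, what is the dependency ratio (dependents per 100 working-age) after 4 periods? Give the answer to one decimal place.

52.2

(Groups numbered youngest = 1 to oldest = 6.)
Period 1:
Births: 12600 × 0.533 = 6716 ; 7100 × 0.307 = 2180 ⇒ total 8896
Group 2: 11800 × 0.981 = 11576
Group 3: 12600 × 0.977 = 12310
Group 4: 7100 × 0.953 = 6766
Group 5: 3050 × 0.952 = 2904
Group 6: 7900 × 0.978 = 7726
→ [8896, 11576, 12310, 6766, 2904, 7726]
Period 2:
Births: 11576 × 0.533 = 6170 ; 12310 × 0.307 = 3779 ⇒ total 9949
Group 2: 8896 × 0.981 = 8727
Group 3: 11576 × 0.977 = 11310
Group 4: 12310 × 0.953 = 11731
Group 5: 6766 × 0.952 = 6441
Group 6: 2904 × 0.978 = 2840
→ [9949, 8727, 11310, 11731, 6441, 2840]
Period 3:
Births: 8727 × 0.533 = 4651 ; 11310 × 0.307 = 3472 ⇒ total 8123
Group 2: 9949 × 0.981 = 9760
Group 3: 8727 × 0.977 = 8526
Group 4: 11310 × 0.953 = 10778
Group 5: 11731 × 0.952 = 11168
Group 6: 6441 × 0.978 = 6299
→ [8123, 9760, 8526, 10778, 11168, 6299]
Period 4:
Births: 9760 × 0.533 = 5202 ; 8526 × 0.307 = 2617 ⇒ total 7819
Group 2: 8123 × 0.981 = 7969
Group 3: 9760 × 0.977 = 9536
Group 4: 8526 × 0.953 = 8125
Group 5: 10778 × 0.952 = 10261
Group 6: 11168 × 0.978 = 10922
→ [7819, 7969, 9536, 8125, 10261, 10922]
Dependents (band 0–14 + band 75–89) = 7819 + 10922 = 18741; working-age = 35891; ratio = 18741/35891 × 100 = 52.2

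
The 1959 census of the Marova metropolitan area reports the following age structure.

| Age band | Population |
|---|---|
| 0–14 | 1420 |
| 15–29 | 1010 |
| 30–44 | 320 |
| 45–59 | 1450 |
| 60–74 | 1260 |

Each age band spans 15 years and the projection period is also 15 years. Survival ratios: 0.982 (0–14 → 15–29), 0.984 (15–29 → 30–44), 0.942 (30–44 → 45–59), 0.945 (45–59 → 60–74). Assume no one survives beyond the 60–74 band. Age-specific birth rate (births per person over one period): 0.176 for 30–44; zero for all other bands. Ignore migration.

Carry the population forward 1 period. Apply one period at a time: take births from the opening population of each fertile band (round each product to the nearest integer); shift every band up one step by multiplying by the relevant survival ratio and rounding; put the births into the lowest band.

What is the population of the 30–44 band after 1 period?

994

After projecting period 1:
Births: 320 × 0.176 = 56
15–29: 1420 × 0.982 = 1394
30–44: 1010 × 0.984 = 994
45–59: 320 × 0.942 = 301
60–74: 1450 × 0.945 = 1370
Population now: 0–14=56, 15–29=1394, 30–44=994, 45–59=301, 60–74=1370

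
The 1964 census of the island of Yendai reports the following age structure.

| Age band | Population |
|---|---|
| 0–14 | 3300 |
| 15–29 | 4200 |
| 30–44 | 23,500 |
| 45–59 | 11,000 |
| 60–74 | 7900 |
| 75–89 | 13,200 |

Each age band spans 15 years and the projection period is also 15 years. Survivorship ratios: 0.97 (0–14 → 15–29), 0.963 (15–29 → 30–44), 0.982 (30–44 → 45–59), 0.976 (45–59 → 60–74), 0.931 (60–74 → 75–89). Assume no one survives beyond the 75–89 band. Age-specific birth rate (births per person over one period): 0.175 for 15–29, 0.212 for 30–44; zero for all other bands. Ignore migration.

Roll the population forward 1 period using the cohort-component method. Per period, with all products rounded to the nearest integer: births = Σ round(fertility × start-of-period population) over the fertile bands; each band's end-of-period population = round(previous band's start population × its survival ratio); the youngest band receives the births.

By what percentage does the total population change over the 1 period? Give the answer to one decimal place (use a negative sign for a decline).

Let group 1 be 0–14 through group 6 = 75–89.
After projecting period 1:
Births: 4200 × 0.175 = 735, 23500 × 0.212 = 4982 — total 5717
Group 2: 3300 × 0.97 = 3201
Group 3: 4200 × 0.963 = 4045
Group 4: 23500 × 0.982 = 23077
Group 5: 11000 × 0.976 = 10736
Group 6: 7900 × 0.931 = 7355
Population now: 0–14=5717, 15–29=3201, 30–44=4045, 45–59=23077, 60–74=10736, 75–89=7355
Total: 63100 → 54131; change = -8969; percentage change = -14.2%

-14.2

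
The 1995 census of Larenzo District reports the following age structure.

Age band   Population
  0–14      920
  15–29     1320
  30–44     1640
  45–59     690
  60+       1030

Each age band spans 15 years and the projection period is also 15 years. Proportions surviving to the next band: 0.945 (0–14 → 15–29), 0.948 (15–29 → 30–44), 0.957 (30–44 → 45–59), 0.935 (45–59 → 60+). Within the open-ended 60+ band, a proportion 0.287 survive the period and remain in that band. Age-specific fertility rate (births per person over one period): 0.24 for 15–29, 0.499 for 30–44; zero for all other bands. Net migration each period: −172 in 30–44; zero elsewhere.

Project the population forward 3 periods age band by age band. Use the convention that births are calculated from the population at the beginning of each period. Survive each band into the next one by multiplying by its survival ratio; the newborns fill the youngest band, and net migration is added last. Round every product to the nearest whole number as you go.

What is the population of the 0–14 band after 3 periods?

583

Period 1.
Births: 1320 × 0.24 = 317 ; 1640 × 0.499 = 818 → total 1135
15–29: 920 × 0.945 = 869
30–44: 1320 × 0.948 = 1251
45–59: 1640 × 0.957 = 1569
60+: 690 × 0.935 + 1030 × 0.287 = 645 + 296 = 941
Net migration: 30–44 − 172 → 1079
Population now: 0–14=1135, 15–29=869, 30–44=1079, 45–59=1569, 60+=941
Period 2.
Births: 869 × 0.24 = 209 ; 1079 × 0.499 = 538 → total 747
15–29: 1135 × 0.945 = 1073
30–44: 869 × 0.948 = 824
45–59: 1079 × 0.957 = 1033
60+: 1569 × 0.935 + 941 × 0.287 = 1467 + 270 = 1737
Net migration: 30–44 − 172 → 652
Population now: 0–14=747, 15–29=1073, 30–44=652, 45–59=1033, 60+=1737
Period 3.
Births: 1073 × 0.24 = 258 ; 652 × 0.499 = 325 → total 583
15–29: 747 × 0.945 = 706
30–44: 1073 × 0.948 = 1017
45–59: 652 × 0.957 = 624
60+: 1033 × 0.935 + 1737 × 0.287 = 966 + 499 = 1465
Net migration: 30–44 − 172 → 845
Population now: 0–14=583, 15–29=706, 30–44=845, 45–59=624, 60+=1465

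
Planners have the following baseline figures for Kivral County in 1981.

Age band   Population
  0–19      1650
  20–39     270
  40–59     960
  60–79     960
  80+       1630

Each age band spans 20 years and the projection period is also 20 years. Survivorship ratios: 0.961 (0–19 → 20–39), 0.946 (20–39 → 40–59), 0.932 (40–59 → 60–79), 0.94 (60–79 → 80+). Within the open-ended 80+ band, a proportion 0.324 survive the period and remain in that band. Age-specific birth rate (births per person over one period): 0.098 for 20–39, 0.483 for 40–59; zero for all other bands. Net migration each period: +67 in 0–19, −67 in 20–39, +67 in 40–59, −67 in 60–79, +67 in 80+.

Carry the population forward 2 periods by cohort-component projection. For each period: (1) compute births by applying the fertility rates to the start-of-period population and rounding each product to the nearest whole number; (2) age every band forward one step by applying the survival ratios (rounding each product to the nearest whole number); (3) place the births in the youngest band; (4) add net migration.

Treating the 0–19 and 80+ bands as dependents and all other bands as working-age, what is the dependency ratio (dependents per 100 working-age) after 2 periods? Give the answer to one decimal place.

77.2

(Bands numbered youngest = 1 to oldest = 5.)
[period 1]
Births: 270 * 0.098 = 26, 960 * 0.483 = 464 ⇒ total 490
Band 2: 1650 * 0.961 = 1586
Band 3: 270 * 0.946 = 255
Band 4: 960 * 0.932 = 895
Band 5: 960 * 0.94 + 1630 * 0.324 = 902 + 528 = 1430
Net migration: Band 1 + 67 → 557; Band 2 − 67 → 1519; Band 3 + 67 → 322; Band 4 − 67 → 828; Band 5 + 67 → 1497
→ [557, 1519, 322, 828, 1497]
[period 2]
Births: 1519 * 0.098 = 149, 322 * 0.483 = 156 ⇒ total 305
Band 2: 557 * 0.961 = 535
Band 3: 1519 * 0.946 = 1437
Band 4: 322 * 0.932 = 300
Band 5: 828 * 0.94 + 1497 * 0.324 = 778 + 485 = 1263
Net migration: Band 1 + 67 → 372; Band 2 − 67 → 468; Band 3 + 67 → 1504; Band 4 − 67 → 233; Band 5 + 67 → 1330
→ [372, 468, 1504, 233, 1330]
Dependents (band 0–19 + band 80+) = 372 + 1330 = 1702; working-age = 2205; ratio = 1702/2205 × 100 = 77.2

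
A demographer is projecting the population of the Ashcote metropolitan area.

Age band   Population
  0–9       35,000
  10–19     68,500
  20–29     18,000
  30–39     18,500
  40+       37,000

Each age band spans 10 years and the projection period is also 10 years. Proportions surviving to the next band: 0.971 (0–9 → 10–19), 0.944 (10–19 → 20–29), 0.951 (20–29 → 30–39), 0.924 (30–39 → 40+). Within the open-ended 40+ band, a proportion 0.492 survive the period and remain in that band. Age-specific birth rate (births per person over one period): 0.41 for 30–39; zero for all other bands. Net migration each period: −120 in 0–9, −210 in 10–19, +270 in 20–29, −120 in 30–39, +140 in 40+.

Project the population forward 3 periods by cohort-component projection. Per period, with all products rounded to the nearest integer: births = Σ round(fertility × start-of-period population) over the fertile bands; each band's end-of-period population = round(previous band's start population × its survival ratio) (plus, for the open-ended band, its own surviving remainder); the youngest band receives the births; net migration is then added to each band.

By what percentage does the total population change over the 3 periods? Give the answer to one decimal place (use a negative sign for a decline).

Let group 1 be 0–9 through group 5 = 40+.
After projecting period 1:
Births: 18500 * 0.41 = 7585
Group 2: 35000 * 0.971 = 33985
Group 3: 68500 * 0.944 = 64664
Group 4: 18000 * 0.951 = 17118
Group 5: 18500 * 0.924 + 37000 * 0.492 = 17094 + 18204 = 35298
Net migration: Group 1 − 120 → 7465; Group 2 − 210 → 33775; Group 3 + 270 → 64934; Group 4 − 120 → 16998; Group 5 + 140 → 35438
Giving 7465 / 33775 / 64934 / 16998 / 35438.
After projecting period 2:
Births: 16998 * 0.41 = 6969
Group 2: 7465 * 0.971 = 7249
Group 3: 33775 * 0.944 = 31884
Group 4: 64934 * 0.951 = 61752
Group 5: 16998 * 0.924 + 35438 * 0.492 = 15706 + 17435 = 33141
Net migration: Group 1 − 120 → 6849; Group 2 − 210 → 7039; Group 3 + 270 → 32154; Group 4 − 120 → 61632; Group 5 + 140 → 33281
Giving 6849 / 7039 / 32154 / 61632 / 33281.
After projecting period 3:
Births: 61632 * 0.41 = 25269
Group 2: 6849 * 0.971 = 6650
Group 3: 7039 * 0.944 = 6645
Group 4: 32154 * 0.951 = 30578
Group 5: 61632 * 0.924 + 33281 * 0.492 = 56948 + 16374 = 73322
Net migration: Group 1 − 120 → 25149; Group 2 − 210 → 6440; Group 3 + 270 → 6915; Group 4 − 120 → 30458; Group 5 + 140 → 73462
Giving 25149 / 6440 / 6915 / 30458 / 73462.
Total: 177000 → 142424; change = -34576; percentage change = -19.5%

-19.5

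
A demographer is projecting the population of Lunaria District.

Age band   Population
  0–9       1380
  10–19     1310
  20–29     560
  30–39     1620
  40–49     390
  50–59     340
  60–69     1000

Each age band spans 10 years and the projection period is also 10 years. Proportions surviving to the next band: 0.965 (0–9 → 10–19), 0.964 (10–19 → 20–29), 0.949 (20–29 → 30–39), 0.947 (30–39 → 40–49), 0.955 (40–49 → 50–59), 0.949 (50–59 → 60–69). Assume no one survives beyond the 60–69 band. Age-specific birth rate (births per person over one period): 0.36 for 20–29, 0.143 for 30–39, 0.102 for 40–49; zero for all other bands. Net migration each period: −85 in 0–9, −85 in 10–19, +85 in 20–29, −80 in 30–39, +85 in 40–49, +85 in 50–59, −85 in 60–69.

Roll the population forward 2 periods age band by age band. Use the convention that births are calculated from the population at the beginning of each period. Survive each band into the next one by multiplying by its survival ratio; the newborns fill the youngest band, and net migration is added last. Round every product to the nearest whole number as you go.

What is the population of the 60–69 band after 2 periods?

349

(Groups numbered youngest = 1 to oldest = 7.)
— Period 1 —
Births: 560 × 0.36 = 202, 1620 × 0.143 = 232, 390 × 0.102 = 40 ⇒ total 474
Group 2: 1380 × 0.965 = 1332
Group 3: 1310 × 0.964 = 1263
Group 4: 560 × 0.949 = 531
Group 5: 1620 × 0.947 = 1534
Group 6: 390 × 0.955 = 372
Group 7: 340 × 0.949 = 323
Net migration: Group 1 − 85 → 389; Group 2 − 85 → 1247; Group 3 + 85 → 1348; Group 4 − 80 → 451; Group 5 + 85 → 1619; Group 6 + 85 → 457; Group 7 − 85 → 238
→ [389, 1247, 1348, 451, 1619, 457, 238]
— Period 2 —
Births: 1348 × 0.36 = 485, 451 × 0.143 = 64, 1619 × 0.102 = 165 ⇒ total 714
Group 2: 389 × 0.965 = 375
Group 3: 1247 × 0.964 = 1202
Group 4: 1348 × 0.949 = 1279
Group 5: 451 × 0.947 = 427
Group 6: 1619 × 0.955 = 1546
Group 7: 457 × 0.949 = 434
Net migration: Group 1 − 85 → 629; Group 2 − 85 → 290; Group 3 + 85 → 1287; Group 4 − 80 → 1199; Group 5 + 85 → 512; Group 6 + 85 → 1631; Group 7 − 85 → 349
→ [629, 290, 1287, 1199, 512, 1631, 349]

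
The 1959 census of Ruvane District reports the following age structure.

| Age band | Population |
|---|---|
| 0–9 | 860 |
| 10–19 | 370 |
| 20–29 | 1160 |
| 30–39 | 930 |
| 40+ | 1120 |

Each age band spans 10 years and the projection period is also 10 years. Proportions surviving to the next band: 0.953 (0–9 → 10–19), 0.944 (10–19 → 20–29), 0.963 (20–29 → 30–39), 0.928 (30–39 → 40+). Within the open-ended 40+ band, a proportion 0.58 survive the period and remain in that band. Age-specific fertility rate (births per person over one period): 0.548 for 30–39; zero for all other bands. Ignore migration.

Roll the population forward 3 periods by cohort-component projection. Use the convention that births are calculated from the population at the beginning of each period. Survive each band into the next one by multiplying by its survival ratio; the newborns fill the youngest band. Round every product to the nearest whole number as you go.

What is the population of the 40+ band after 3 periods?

1423

Period 1:
Births: 930 * 0.548 = 510
10–19: 860 * 0.953 = 820
20–29: 370 * 0.944 = 349
30–39: 1160 * 0.963 = 1117
40+: 930 * 0.928 + 1120 * 0.58 = 863 + 650 = 1513
End of period: [510, 820, 349, 1117, 1513]
Period 2:
Births: 1117 * 0.548 = 612
10–19: 510 * 0.953 = 486
20–29: 820 * 0.944 = 774
30–39: 349 * 0.963 = 336
40+: 1117 * 0.928 + 1513 * 0.58 = 1037 + 878 = 1915
End of period: [612, 486, 774, 336, 1915]
Period 3:
Births: 336 * 0.548 = 184
10–19: 612 * 0.953 = 583
20–29: 486 * 0.944 = 459
30–39: 774 * 0.963 = 745
40+: 336 * 0.928 + 1915 * 0.58 = 312 + 1111 = 1423
End of period: [184, 583, 459, 745, 1423]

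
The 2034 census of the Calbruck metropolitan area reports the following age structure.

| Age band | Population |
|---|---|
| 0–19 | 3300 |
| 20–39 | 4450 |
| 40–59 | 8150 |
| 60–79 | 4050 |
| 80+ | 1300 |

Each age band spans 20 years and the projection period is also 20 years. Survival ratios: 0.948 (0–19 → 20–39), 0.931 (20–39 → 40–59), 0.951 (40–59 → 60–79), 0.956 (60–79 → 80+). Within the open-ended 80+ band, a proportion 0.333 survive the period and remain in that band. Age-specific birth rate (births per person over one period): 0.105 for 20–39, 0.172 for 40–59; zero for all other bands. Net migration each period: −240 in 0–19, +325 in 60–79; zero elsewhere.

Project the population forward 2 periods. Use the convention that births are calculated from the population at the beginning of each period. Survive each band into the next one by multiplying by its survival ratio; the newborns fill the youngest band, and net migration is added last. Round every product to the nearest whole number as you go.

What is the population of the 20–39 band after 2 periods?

— Period 1 —
Births: 4450 × 0.105 = 467, 8150 × 0.172 = 1402 — total 1869
20–39: 3300 × 0.948 = 3128
40–59: 4450 × 0.931 = 4143
60–79: 8150 × 0.951 = 7751
80+: 4050 × 0.956 + 1300 × 0.333 = 3872 + 433 = 4305
Net migration: 0–19 − 240 → 1629; 60–79 + 325 → 8076
Population now: 0–19=1629, 20–39=3128, 40–59=4143, 60–79=8076, 80+=4305
— Period 2 —
Births: 3128 × 0.105 = 328, 4143 × 0.172 = 713 — total 1041
20–39: 1629 × 0.948 = 1544
40–59: 3128 × 0.931 = 2912
60–79: 4143 × 0.951 = 3940
80+: 8076 × 0.956 + 4305 × 0.333 = 7721 + 1434 = 9155
Net migration: 0–19 − 240 → 801; 60–79 + 325 → 4265
Population now: 0–19=801, 20–39=1544, 40–59=2912, 60–79=4265, 80+=9155

1544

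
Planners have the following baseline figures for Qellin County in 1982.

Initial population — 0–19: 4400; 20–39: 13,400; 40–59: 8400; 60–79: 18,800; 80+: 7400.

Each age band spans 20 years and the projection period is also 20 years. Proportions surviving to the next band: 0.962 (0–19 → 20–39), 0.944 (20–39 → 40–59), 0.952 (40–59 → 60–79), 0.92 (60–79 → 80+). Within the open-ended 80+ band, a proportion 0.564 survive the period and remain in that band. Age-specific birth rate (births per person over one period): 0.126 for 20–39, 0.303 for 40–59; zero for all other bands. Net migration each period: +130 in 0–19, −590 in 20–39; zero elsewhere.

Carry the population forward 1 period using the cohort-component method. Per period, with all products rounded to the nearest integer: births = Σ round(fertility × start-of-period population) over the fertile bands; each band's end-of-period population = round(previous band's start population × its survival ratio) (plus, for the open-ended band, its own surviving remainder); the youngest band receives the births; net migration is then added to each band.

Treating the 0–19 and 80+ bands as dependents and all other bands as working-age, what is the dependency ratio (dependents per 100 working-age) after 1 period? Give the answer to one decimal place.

106.4

(Bands numbered youngest = 1 to oldest = 5.)
After projecting period 1:
Births: 13400 * 0.126 = 1688 ; 8400 * 0.303 = 2545 → total 4233
Band 2: 4400 * 0.962 = 4233
Band 3: 13400 * 0.944 = 12650
Band 4: 8400 * 0.952 = 7997
Band 5: 18800 * 0.92 + 7400 * 0.564 = 17296 + 4174 = 21470
Net migration: Band 1 + 130 → 4363; Band 2 − 590 → 3643
→ [4363, 3643, 12650, 7997, 21470]
Dependents (band 0–19 + band 80+) = 4363 + 21470 = 25833; working-age = 24290; ratio = 25833/24290 × 100 = 106.4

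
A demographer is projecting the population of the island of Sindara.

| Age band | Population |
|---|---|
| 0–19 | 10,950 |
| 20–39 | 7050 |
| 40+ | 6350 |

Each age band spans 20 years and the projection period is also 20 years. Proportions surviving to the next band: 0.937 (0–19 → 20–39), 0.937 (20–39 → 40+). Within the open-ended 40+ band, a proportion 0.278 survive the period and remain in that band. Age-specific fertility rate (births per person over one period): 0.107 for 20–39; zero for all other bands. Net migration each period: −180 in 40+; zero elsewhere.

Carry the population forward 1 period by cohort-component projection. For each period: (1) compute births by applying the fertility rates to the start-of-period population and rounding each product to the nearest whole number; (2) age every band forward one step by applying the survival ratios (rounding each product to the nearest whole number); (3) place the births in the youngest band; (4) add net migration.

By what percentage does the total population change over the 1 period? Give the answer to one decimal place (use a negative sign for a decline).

Call the groups 1 to 3, youngest first.
Period 1:
Births: 7050 * 0.107 = 754
Group 2: 10950 * 0.937 = 10260
Group 3: 7050 * 0.937 + 6350 * 0.278 = 6606 + 1765 = 8371
Net migration: Group 3 − 180 → 8191
End of period: [754, 10260, 8191]
Total: 24350 → 19205; change = -5145; percentage change = -21.1%

-21.1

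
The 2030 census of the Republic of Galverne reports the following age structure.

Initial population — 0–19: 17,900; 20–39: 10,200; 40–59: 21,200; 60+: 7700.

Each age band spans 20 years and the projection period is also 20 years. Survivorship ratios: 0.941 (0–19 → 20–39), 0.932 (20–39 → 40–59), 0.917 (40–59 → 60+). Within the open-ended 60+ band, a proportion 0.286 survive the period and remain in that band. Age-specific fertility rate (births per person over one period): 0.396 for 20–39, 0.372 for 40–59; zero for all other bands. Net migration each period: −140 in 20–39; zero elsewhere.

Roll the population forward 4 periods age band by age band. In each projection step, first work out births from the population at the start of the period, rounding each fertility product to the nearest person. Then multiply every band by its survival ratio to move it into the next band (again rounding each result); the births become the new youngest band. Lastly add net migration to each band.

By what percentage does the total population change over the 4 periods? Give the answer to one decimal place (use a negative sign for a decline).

Let group 1 be 0–19 through group 4 = 60+.
[period 1]
Births: 10200 × 0.396 = 4039  |  21200 × 0.372 = 7886 → total 11925
Group 2: 17900 × 0.941 = 16844
Group 3: 10200 × 0.932 = 9506
Group 4: 21200 × 0.917 + 7700 × 0.286 = 19440 + 2202 = 21642
Net migration: Group 2 − 140 → 16704
Giving 11925 / 16704 / 9506 / 21642.
[period 2]
Births: 16704 × 0.396 = 6615  |  9506 × 0.372 = 3536 → total 10151
Group 2: 11925 × 0.941 = 11221
Group 3: 16704 × 0.932 = 15568
Group 4: 9506 × 0.917 + 21642 × 0.286 = 8717 + 6190 = 14907
Net migration: Group 2 − 140 → 11081
Giving 10151 / 11081 / 15568 / 14907.
[period 3]
Births: 11081 × 0.396 = 4388  |  15568 × 0.372 = 5791 → total 10179
Group 2: 10151 × 0.941 = 9552
Group 3: 11081 × 0.932 = 10327
Group 4: 15568 × 0.917 + 14907 × 0.286 = 14276 + 4263 = 18539
Net migration: Group 2 − 140 → 9412
Giving 10179 / 9412 / 10327 / 18539.
[period 4]
Births: 9412 × 0.396 = 3727  |  10327 × 0.372 = 3842 → total 7569
Group 2: 10179 × 0.941 = 9578
Group 3: 9412 × 0.932 = 8772
Group 4: 10327 × 0.917 + 18539 × 0.286 = 9470 + 5302 = 14772
Net migration: Group 2 − 140 → 9438
Giving 7569 / 9438 / 8772 / 14772.
Total: 57000 → 40551; change = -16449; percentage change = -28.9%

-28.9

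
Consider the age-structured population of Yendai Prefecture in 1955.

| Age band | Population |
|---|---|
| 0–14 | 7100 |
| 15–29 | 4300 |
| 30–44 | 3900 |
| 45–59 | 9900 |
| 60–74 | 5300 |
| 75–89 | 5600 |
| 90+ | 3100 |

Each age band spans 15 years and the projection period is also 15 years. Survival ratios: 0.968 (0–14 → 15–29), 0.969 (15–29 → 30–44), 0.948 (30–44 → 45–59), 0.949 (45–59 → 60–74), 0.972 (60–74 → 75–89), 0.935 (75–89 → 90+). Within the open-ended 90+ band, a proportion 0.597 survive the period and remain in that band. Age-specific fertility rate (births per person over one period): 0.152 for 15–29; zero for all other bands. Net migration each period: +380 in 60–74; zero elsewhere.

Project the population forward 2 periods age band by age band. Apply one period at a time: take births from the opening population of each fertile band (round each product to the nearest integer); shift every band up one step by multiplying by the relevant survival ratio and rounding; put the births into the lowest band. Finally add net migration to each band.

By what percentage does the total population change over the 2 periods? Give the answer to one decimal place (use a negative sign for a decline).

Let band 1 be 0–14 through band 7 = 90+.
Period 1:
Births: 4300 × 0.152 = 654
Band 2: 7100 × 0.968 = 6873
Band 3: 4300 × 0.969 = 4167
Band 4: 3900 × 0.948 = 3697
Band 5: 9900 × 0.949 = 9395
Band 6: 5300 × 0.972 = 5152
Band 7: 5600 × 0.935 + 3100 × 0.597 = 5236 + 1851 = 7087
Net migration: Band 5 + 380 → 9775
End of period: [654, 6873, 4167, 3697, 9775, 5152, 7087]
Period 2:
Births: 6873 × 0.152 = 1045
Band 2: 654 × 0.968 = 633
Band 3: 6873 × 0.969 = 6660
Band 4: 4167 × 0.948 = 3950
Band 5: 3697 × 0.949 = 3508
Band 6: 9775 × 0.972 = 9501
Band 7: 5152 × 0.935 + 7087 × 0.597 = 4817 + 4231 = 9048
Net migration: Band 5 + 380 → 3888
End of period: [1045, 633, 6660, 3950, 3888, 9501, 9048]
Total: 39200 → 34725; change = -4475; percentage change = -11.4%

-11.4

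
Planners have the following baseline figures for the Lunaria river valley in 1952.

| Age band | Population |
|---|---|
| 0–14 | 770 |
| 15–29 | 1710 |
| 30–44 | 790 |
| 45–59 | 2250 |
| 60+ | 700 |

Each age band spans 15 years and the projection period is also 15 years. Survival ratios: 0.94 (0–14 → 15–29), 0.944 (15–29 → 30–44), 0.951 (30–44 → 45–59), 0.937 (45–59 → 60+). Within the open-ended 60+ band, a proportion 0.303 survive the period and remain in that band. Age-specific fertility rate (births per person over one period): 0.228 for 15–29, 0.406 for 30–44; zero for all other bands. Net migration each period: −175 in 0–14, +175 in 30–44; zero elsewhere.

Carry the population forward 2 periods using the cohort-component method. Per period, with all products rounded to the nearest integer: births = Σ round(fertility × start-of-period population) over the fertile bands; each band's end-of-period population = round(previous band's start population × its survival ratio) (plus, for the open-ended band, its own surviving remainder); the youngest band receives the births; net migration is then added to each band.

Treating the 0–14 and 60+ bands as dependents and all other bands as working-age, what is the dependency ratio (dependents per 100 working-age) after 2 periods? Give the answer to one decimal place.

Let band 1 be 0–14 through band 5 = 60+.
Period 1.
Births: 1710 × 0.228 = 390 ; 790 × 0.406 = 321 → total 711
Band 2: 770 × 0.94 = 724
Band 3: 1710 × 0.944 = 1614
Band 4: 790 × 0.951 = 751
Band 5: 2250 × 0.937 + 700 × 0.303 = 2108 + 212 = 2320
Net migration: Band 1 − 175 → 536; Band 3 + 175 → 1789
Giving 536 / 724 / 1789 / 751 / 2320.
Period 2.
Births: 724 × 0.228 = 165 ; 1789 × 0.406 = 726 → total 891
Band 2: 536 × 0.94 = 504
Band 3: 724 × 0.944 = 683
Band 4: 1789 × 0.951 = 1701
Band 5: 751 × 0.937 + 2320 × 0.303 = 704 + 703 = 1407
Net migration: Band 1 − 175 → 716; Band 3 + 175 → 858
Giving 716 / 504 / 858 / 1701 / 1407.
Dependents (band 0–14 + band 60+) = 716 + 1407 = 2123; working-age = 3063; ratio = 2123/3063 × 100 = 69.3

69.3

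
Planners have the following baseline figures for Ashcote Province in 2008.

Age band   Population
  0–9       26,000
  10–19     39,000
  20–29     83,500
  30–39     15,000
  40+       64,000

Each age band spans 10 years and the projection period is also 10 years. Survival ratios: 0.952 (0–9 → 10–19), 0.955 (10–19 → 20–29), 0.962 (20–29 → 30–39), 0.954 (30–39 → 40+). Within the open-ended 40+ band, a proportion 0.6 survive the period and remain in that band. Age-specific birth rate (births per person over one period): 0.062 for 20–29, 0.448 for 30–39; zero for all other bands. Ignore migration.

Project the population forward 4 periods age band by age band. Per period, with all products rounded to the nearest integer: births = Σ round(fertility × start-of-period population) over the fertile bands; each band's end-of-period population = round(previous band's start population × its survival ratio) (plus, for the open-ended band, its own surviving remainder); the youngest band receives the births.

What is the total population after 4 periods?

Numbering the bands 1..5 from youngest to oldest:
— Period 1 —
Births: 83500 × 0.062 = 5177  |  15000 × 0.448 = 6720 ⇒ total 11897
Band 2: 26000 × 0.952 = 24752
Band 3: 39000 × 0.955 = 37245
Band 4: 83500 × 0.962 = 80327
Band 5: 15000 × 0.954 + 64000 × 0.6 = 14310 + 38400 = 52710
→ [11897, 24752, 37245, 80327, 52710]
— Period 2 —
Births: 37245 × 0.062 = 2309  |  80327 × 0.448 = 35986 ⇒ total 38295
Band 2: 11897 × 0.952 = 11326
Band 3: 24752 × 0.955 = 23638
Band 4: 37245 × 0.962 = 35830
Band 5: 80327 × 0.954 + 52710 × 0.6 = 76632 + 31626 = 108258
→ [38295, 11326, 23638, 35830, 108258]
— Period 3 —
Births: 23638 × 0.062 = 1466  |  35830 × 0.448 = 16052 ⇒ total 17518
Band 2: 38295 × 0.952 = 36457
Band 3: 11326 × 0.955 = 10816
Band 4: 23638 × 0.962 = 22740
Band 5: 35830 × 0.954 + 108258 × 0.6 = 34182 + 64955 = 99137
→ [17518, 36457, 10816, 22740, 99137]
— Period 4 —
Births: 10816 × 0.062 = 671  |  22740 × 0.448 = 10188 ⇒ total 10859
Band 2: 17518 × 0.952 = 16677
Band 3: 36457 × 0.955 = 34816
Band 4: 10816 × 0.962 = 10405
Band 5: 22740 × 0.954 + 99137 × 0.6 = 21694 + 59482 = 81176
→ [10859, 16677, 34816, 10405, 81176]
Total after period 4: 10859 + 16677 + 34816 + 10405 + 81176 = 153933

153933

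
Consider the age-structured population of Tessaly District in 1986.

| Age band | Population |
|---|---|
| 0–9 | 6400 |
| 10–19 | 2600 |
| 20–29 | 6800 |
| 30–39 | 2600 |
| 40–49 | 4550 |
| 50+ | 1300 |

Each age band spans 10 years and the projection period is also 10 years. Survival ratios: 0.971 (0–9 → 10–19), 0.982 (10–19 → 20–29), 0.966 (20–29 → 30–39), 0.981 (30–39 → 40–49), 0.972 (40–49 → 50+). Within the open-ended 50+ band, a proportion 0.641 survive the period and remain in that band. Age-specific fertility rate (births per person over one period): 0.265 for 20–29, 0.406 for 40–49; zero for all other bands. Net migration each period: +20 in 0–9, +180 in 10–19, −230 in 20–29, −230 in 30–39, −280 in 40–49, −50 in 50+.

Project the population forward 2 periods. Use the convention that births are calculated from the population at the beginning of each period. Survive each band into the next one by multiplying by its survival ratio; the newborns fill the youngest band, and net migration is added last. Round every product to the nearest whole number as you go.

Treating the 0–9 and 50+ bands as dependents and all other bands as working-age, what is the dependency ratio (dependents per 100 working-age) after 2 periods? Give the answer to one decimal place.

39.7

[period 1]
Births: 6800 * 0.265 = 1802 ; 4550 * 0.406 = 1847 → total 3649
10–19: 6400 * 0.971 = 6214
20–29: 2600 * 0.982 = 2553
30–39: 6800 * 0.966 = 6569
40–49: 2600 * 0.981 = 2551
50+: 4550 * 0.972 + 1300 * 0.641 = 4423 + 833 = 5256
Net migration: 0–9 + 20 → 3669; 10–19 + 180 → 6394; 20–29 − 230 → 2323; 30–39 − 230 → 6339; 40–49 − 280 → 2271; 50+ − 50 → 5206
Population now: 0–9=3669, 10–19=6394, 20–29=2323, 30–39=6339, 40–49=2271, 50+=5206
[period 2]
Births: 2323 * 0.265 = 616 ; 2271 * 0.406 = 922 → total 1538
10–19: 3669 * 0.971 = 3563
20–29: 6394 * 0.982 = 6279
30–39: 2323 * 0.966 = 2244
40–49: 6339 * 0.981 = 6219
50+: 2271 * 0.972 + 5206 * 0.641 = 2207 + 3337 = 5544
Net migration: 0–9 + 20 → 1558; 10–19 + 180 → 3743; 20–29 − 230 → 6049; 30–39 − 230 → 2014; 40–49 − 280 → 5939; 50+ − 50 → 5494
Population now: 0–9=1558, 10–19=3743, 20–29=6049, 30–39=2014, 40–49=5939, 50+=5494
Dependents (band 0–9 + band 50+) = 1558 + 5494 = 7052; working-age = 17745; ratio = 7052/17745 × 100 = 39.7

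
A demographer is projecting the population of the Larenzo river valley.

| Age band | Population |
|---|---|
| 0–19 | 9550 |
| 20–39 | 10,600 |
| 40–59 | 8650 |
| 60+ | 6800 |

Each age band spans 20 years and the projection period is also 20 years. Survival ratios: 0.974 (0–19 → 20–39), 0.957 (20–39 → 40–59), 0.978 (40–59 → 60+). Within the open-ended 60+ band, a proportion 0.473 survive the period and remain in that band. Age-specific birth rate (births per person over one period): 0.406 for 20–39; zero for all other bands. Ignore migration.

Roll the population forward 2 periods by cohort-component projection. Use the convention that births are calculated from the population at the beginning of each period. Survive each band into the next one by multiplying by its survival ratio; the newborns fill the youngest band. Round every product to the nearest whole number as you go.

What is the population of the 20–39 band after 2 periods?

Numbering the groups 1..4 from youngest to oldest:
After projecting period 1:
Births: 10600 × 0.406 = 4304
Group 2: 9550 × 0.974 = 9302
Group 3: 10600 × 0.957 = 10144
Group 4: 8650 × 0.978 + 6800 × 0.473 = 8460 + 3216 = 11676
End of period: [4304, 9302, 10144, 11676]
After projecting period 2:
Births: 9302 × 0.406 = 3777
Group 2: 4304 × 0.974 = 4192
Group 3: 9302 × 0.957 = 8902
Group 4: 10144 × 0.978 + 11676 × 0.473 = 9921 + 5523 = 15444
End of period: [3777, 4192, 8902, 15444]

4192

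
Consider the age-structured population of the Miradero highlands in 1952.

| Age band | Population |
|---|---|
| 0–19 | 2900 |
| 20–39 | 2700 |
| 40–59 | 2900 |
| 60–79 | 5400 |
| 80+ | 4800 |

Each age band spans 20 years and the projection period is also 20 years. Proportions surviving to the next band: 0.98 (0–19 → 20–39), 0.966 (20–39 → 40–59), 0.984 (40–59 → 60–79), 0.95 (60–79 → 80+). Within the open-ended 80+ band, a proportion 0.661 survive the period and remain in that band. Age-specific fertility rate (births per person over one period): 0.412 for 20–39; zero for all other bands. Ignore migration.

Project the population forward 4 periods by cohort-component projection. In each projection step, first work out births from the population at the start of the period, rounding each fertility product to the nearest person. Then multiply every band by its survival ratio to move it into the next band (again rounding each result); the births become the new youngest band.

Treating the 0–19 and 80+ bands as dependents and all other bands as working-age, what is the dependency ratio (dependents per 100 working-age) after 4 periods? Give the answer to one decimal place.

318.5

Period 1:
Births: 2700 × 0.412 = 1112
20–39: 2900 × 0.98 = 2842
40–59: 2700 × 0.966 = 2608
60–79: 2900 × 0.984 = 2854
80+: 5400 × 0.95 + 4800 × 0.661 = 5130 + 3173 = 8303
Giving 1112 / 2842 / 2608 / 2854 / 8303.
Period 2:
Births: 2842 × 0.412 = 1171
20–39: 1112 × 0.98 = 1090
40–59: 2842 × 0.966 = 2745
60–79: 2608 × 0.984 = 2566
80+: 2854 × 0.95 + 8303 × 0.661 = 2711 + 5488 = 8199
Giving 1171 / 1090 / 2745 / 2566 / 8199.
Period 3:
Births: 1090 × 0.412 = 449
20–39: 1171 × 0.98 = 1148
40–59: 1090 × 0.966 = 1053
60–79: 2745 × 0.984 = 2701
80+: 2566 × 0.95 + 8199 × 0.661 = 2438 + 5420 = 7858
Giving 449 / 1148 / 1053 / 2701 / 7858.
Period 4:
Births: 1148 × 0.412 = 473
20–39: 449 × 0.98 = 440
40–59: 1148 × 0.966 = 1109
60–79: 1053 × 0.984 = 1036
80+: 2701 × 0.95 + 7858 × 0.661 = 2566 + 5194 = 7760
Giving 473 / 440 / 1109 / 1036 / 7760.
Dependents (band 0–19 + band 80+) = 473 + 7760 = 8233; working-age = 2585; ratio = 8233/2585 × 100 = 318.5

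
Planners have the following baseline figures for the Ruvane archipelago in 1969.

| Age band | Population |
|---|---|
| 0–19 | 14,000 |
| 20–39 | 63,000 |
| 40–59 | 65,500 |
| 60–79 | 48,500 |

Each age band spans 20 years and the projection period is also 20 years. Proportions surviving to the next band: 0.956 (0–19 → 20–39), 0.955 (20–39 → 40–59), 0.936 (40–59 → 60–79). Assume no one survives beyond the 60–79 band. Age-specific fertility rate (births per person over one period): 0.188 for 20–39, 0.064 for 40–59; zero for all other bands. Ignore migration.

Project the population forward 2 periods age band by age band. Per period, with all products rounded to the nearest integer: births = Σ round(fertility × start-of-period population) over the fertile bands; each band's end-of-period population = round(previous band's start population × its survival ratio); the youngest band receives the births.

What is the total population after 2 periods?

Call the bands 1 to 4, youngest first.
Period 1:
Births: 63000 * 0.188 = 11844 ; 65500 * 0.064 = 4192 → total 16036
Band 2: 14000 * 0.956 = 13384
Band 3: 63000 * 0.955 = 60165
Band 4: 65500 * 0.936 = 61308
Giving 16036 / 13384 / 60165 / 61308.
Period 2:
Births: 13384 * 0.188 = 2516 ; 60165 * 0.064 = 3851 → total 6367
Band 2: 16036 * 0.956 = 15330
Band 3: 13384 * 0.955 = 12782
Band 4: 60165 * 0.936 = 56314
Giving 6367 / 15330 / 12782 / 56314.
Total after period 2: 6367 + 15330 + 12782 + 56314 = 90793

90793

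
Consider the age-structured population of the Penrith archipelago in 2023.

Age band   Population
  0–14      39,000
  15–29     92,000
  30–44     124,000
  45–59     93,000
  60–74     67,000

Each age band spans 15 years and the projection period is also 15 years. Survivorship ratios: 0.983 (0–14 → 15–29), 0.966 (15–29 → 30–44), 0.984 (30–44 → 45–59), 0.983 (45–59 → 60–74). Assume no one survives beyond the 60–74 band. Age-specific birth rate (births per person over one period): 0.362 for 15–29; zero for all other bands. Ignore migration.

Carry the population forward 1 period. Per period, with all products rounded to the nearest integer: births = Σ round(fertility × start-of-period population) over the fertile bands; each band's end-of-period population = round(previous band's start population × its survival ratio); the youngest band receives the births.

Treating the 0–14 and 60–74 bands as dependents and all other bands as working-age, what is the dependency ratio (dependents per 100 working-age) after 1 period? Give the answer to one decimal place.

Let group 1 be 0–14 through group 5 = 60–74.
— Period 1 —
Births: 92000 × 0.362 = 33304
Group 2: 39000 × 0.983 = 38337
Group 3: 92000 × 0.966 = 88872
Group 4: 124000 × 0.984 = 122016
Group 5: 93000 × 0.983 = 91419
End of period: [33304, 38337, 88872, 122016, 91419]
Dependents (band 0–14 + band 60–74) = 33304 + 91419 = 124723; working-age = 249225; ratio = 124723/249225 × 100 = 50.0

50.0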